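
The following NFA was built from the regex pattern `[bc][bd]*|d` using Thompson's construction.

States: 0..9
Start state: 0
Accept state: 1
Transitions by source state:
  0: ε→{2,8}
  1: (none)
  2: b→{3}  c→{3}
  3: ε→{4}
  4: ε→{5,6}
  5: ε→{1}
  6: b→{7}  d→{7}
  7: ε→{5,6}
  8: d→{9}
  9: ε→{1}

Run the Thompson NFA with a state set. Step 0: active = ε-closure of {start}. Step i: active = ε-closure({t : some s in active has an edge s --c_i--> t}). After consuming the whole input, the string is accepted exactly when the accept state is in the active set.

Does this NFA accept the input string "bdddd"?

Answer: ACCEPT

Steps:
S₀ = ε-closure({0}) = {0,2,8}
'b' @ 1: {1,3,4,5,6}  ✓accept
'd' @ 2: {1,5,6,7}  ✓accept
'd' @ 3: {1,5,6,7}  ✓accept
'd' @ 4: {1,5,6,7}  ✓accept
'd' @ 5: {1,5,6,7}  ✓accept
after full input: {1,5,6,7}  (accept=1 in)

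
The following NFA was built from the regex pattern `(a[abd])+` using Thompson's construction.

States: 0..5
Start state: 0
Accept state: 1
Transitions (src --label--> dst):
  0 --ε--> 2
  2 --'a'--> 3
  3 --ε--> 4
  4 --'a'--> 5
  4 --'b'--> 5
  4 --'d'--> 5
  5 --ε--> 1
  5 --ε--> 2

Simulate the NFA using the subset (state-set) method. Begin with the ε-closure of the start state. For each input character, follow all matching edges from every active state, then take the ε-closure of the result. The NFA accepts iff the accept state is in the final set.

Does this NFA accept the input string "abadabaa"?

S₀ = ε-closure({0}) = {0,2}
'a' @ 1: {3,4}
'b' @ 2: {1,2,5}  [accepting]
'a' @ 3: {3,4}
'd' @ 4: {1,2,5}  [accepting]
'a' @ 5: {3,4}
'b' @ 6: {1,2,5}  [accepting]
'a' @ 7: {3,4}
'a' @ 8: {1,2,5}  [accepting]
final: {1,2,5}; accept 1 in set

Answer: ACCEPT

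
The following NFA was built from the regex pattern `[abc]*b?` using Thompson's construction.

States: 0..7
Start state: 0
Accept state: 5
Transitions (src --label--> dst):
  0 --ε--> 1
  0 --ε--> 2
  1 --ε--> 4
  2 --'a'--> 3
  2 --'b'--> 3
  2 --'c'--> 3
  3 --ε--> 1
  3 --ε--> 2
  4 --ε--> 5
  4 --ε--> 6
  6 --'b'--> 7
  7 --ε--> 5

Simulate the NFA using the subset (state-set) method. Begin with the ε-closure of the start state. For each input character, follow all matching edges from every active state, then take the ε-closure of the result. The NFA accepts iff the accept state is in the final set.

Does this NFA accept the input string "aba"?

Answer: ACCEPT

Trace:
initial (ε-close {0}): {0,1,2,4,5,6}
'a' @ 1: {1,2,3,4,5,6}  [accepting]
'b' @ 2: {1,2,3,4,5,6,7}  [accepting]
'a' @ 3: {1,2,3,4,5,6}  [accepting]
final: {1,2,3,4,5,6}; accept 5 in set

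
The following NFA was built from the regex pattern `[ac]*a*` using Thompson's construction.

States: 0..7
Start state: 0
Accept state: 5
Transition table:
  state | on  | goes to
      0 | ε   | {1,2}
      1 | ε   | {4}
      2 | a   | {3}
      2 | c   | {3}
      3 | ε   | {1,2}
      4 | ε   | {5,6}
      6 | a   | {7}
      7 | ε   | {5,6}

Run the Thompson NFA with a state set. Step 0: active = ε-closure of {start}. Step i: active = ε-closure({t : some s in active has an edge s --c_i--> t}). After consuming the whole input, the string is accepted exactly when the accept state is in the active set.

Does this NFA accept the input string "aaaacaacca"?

Answer: ACCEPT

Trace:
S₀ = ε-closure({0}) = {0,1,2,4,5,6}
'a' @ 1: {1,2,3,4,5,6,7}  [accepting]
'a' @ 2: {1,2,3,4,5,6,7}  [accepting]
'a' @ 3: {1,2,3,4,5,6,7}  [accepting]
'a' @ 4: {1,2,3,4,5,6,7}  [accepting]
'c' @ 5: {1,2,3,4,5,6}  [accepting]
'a' @ 6: {1,2,3,4,5,6,7}  [accepting]
'a' @ 7: {1,2,3,4,5,6,7}  [accepting]
'c' @ 8: {1,2,3,4,5,6}  [accepting]
'c' @ 9: {1,2,3,4,5,6}  [accepting]
'a' @ 10: {1,2,3,4,5,6,7}  [accepting]
end set {1,2,3,4,5,6,7} — state 5 in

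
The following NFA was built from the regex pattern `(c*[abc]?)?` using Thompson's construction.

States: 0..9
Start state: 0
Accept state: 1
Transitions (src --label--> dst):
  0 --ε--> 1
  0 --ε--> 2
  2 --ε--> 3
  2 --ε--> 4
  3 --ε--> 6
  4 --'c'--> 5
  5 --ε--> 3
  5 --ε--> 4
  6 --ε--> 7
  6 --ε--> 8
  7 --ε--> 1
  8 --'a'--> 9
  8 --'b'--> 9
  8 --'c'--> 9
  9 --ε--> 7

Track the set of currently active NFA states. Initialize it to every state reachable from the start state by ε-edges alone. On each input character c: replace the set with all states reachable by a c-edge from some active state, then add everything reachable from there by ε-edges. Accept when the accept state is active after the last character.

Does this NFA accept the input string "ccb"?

Answer: ACCEPT

Trace:
S₀ = ε-closure({0}) = {0,1,2,3,4,6,7,8}
'c' @ 1: {1,3,4,5,6,7,8,9}  (accept∈set)
'c' @ 2: {1,3,4,5,6,7,8,9}  (accept∈set)
'b' @ 3: {1,7,9}  (accept∈set)
end set {1,7,9} — state 1 in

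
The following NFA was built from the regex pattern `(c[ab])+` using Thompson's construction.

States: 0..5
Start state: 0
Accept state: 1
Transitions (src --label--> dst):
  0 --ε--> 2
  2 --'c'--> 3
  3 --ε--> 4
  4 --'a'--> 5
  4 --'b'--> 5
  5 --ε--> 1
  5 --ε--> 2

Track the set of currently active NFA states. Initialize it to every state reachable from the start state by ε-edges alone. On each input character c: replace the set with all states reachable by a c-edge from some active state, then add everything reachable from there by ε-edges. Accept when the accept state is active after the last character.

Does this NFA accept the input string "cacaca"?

initial (ε-close {0}): {0,2}
'c' @ 1: {3,4}
'a' @ 2: {1,2,5}  [accepting]
'c' @ 3: {3,4}
'a' @ 4: {1,2,5}  [accepting]
'c' @ 5: {3,4}
'a' @ 6: {1,2,5}  [accepting]
final: {1,2,5}; accept 1 in set

Answer: ACCEPT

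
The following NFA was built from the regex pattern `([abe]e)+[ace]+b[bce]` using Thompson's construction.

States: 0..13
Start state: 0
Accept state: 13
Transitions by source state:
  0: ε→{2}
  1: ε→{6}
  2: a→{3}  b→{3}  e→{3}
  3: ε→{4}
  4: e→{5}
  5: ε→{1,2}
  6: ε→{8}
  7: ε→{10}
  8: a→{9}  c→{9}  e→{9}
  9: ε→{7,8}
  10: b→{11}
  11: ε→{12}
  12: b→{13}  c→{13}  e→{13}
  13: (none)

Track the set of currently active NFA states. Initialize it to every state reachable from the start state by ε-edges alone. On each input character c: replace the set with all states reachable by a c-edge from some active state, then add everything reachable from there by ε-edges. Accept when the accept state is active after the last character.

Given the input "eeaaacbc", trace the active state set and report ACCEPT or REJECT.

initial (ε-close {0}): {0,2}
'e' @ 1: {3,4}
'e' @ 2: {1,2,5,6,8}
'a' @ 3: {3,4,7,8,9,10}
'a' @ 4: {7,8,9,10}
'a' @ 5: {7,8,9,10}
'c' @ 6: {7,8,9,10}
'b' @ 7: {11,12}
'c' @ 8: {13}  ✓accept
final: {13}; accept 13 in set

Answer: ACCEPT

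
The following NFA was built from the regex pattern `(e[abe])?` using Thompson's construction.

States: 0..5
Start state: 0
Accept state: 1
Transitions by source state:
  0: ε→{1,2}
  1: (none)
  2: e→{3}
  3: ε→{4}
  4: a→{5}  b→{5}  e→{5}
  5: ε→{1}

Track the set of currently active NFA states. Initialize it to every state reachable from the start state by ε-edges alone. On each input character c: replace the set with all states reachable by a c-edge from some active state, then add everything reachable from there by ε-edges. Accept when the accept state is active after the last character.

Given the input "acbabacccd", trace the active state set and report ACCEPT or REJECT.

start: ε-closure({0}) = {0,1,2}
'a' @ 1: {}  — no active states
rest 'cbabacccd' ignored (set empty)
after full input: {}  (accept=1 not in)

Answer: REJECT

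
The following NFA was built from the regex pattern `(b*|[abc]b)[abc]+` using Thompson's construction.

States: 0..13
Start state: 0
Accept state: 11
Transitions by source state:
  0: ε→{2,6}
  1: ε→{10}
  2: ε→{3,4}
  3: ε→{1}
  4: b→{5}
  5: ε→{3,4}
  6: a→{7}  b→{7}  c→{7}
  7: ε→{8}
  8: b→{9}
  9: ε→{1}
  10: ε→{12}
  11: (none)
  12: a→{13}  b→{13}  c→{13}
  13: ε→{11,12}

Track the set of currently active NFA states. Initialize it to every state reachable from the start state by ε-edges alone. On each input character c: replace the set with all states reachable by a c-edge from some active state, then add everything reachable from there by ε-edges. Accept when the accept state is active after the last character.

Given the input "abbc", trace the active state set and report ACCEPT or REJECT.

Answer: ACCEPT

Derivation:
initial (ε-close {0}): {0,1,2,3,4,6,10,12}
'a' @ 1: {7,8,11,12,13}  (accept∈set)
'b' @ 2: {1,9,10,11,12,13}  (accept∈set)
'b' @ 3: {11,12,13}  (accept∈set)
'c' @ 4: {11,12,13}  (accept∈set)
end set {11,12,13} — state 11 in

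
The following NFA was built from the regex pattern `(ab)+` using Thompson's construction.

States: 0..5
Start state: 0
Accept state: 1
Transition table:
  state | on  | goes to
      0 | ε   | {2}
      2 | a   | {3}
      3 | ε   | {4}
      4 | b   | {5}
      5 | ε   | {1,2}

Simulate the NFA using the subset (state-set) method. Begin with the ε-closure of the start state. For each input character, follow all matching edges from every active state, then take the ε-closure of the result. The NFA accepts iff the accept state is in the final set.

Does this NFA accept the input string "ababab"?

initial (ε-close {0}): {0,2}
'a' @ 1: {3,4}
'b' @ 2: {1,2,5}  ✓accept
'a' @ 3: {3,4}
'b' @ 4: {1,2,5}  ✓accept
'a' @ 5: {3,4}
'b' @ 6: {1,2,5}  ✓accept
final: {1,2,5}; accept 1 in set

Answer: ACCEPT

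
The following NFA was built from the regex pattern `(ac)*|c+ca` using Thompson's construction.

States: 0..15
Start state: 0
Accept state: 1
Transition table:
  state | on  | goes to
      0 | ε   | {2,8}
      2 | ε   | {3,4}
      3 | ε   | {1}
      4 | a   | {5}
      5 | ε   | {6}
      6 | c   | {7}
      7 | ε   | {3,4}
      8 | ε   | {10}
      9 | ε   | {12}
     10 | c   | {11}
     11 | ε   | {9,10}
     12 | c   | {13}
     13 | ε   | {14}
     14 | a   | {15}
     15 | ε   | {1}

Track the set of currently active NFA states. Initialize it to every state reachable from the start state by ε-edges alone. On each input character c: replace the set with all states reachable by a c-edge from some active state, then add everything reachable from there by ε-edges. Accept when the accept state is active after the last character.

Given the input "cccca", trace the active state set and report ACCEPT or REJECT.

Answer: ACCEPT

Trace:
initial (ε-close {0}): {0,1,2,3,4,8,10}
'c' @ 1: {9,10,11,12}
'c' @ 2: {9,10,11,12,13,14}
'c' @ 3: {9,10,11,12,13,14}
'c' @ 4: {9,10,11,12,13,14}
'a' @ 5: {1,15}  [accepting]
final: {1,15}; accept 1 in set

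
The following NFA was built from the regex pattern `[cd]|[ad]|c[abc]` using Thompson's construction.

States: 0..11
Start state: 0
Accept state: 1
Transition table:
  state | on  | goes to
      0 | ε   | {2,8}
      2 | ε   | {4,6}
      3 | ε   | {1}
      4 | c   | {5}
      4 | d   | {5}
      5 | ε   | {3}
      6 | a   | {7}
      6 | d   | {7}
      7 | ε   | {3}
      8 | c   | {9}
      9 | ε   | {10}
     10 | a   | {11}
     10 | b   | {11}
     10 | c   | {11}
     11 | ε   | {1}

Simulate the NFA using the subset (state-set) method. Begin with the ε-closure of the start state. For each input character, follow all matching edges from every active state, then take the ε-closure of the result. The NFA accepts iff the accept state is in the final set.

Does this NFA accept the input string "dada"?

initial (ε-close {0}): {0,2,4,6,8}
'd' @ 1: {1,3,5,7}  (accept∈set)
'a' @ 2: {}  — no active states
rest 'da' ignored (set empty)
end set {} — state 1 not in

Answer: REJECT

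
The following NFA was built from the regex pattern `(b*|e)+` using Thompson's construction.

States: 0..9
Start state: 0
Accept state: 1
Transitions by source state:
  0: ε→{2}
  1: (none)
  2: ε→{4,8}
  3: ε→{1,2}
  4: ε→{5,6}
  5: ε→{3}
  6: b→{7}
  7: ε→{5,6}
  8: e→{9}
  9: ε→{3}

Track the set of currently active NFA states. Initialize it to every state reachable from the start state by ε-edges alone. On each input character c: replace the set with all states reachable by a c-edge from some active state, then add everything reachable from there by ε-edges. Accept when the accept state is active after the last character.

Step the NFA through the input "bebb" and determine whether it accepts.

Answer: ACCEPT

Derivation:
S₀ = ε-closure({0}) = {0,1,2,3,4,5,6,8}
'b' @ 1: {1,2,3,4,5,6,7,8}  (accept∈set)
'e' @ 2: {1,2,3,4,5,6,8,9}  (accept∈set)
'b' @ 3: {1,2,3,4,5,6,7,8}  (accept∈set)
'b' @ 4: {1,2,3,4,5,6,7,8}  (accept∈set)
final: {1,2,3,4,5,6,7,8}; accept 1 in set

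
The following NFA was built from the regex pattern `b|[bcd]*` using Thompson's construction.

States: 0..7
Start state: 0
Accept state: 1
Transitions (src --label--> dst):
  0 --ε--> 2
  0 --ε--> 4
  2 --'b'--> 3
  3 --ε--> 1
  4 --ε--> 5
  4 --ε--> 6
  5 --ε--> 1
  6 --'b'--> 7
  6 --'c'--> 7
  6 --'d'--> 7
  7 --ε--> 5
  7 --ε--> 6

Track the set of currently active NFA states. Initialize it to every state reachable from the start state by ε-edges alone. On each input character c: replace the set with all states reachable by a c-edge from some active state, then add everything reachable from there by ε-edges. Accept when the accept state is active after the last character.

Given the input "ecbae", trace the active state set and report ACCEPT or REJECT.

initial (ε-close {0}): {0,1,2,4,5,6}
'e' @ 1: {}  — no active states
rest 'cbae' ignored (set empty)
after full input: {}  (accept=1 not in)

Answer: REJECT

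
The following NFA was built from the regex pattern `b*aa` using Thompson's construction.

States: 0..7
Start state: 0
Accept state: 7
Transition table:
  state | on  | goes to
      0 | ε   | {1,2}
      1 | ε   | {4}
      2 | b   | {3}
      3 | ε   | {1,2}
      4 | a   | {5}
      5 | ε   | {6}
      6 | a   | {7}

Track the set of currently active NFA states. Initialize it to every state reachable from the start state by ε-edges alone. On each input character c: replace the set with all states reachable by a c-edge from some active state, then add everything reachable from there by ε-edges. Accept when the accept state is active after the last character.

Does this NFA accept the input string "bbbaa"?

Answer: ACCEPT

Trace:
S₀ = ε-closure({0}) = {0,1,2,4}
'b' @ 1: {1,2,3,4}
'b' @ 2: {1,2,3,4}
'b' @ 3: {1,2,3,4}
'a' @ 4: {5,6}
'a' @ 5: {7}  (accept∈set)
final: {7}; accept 7 in set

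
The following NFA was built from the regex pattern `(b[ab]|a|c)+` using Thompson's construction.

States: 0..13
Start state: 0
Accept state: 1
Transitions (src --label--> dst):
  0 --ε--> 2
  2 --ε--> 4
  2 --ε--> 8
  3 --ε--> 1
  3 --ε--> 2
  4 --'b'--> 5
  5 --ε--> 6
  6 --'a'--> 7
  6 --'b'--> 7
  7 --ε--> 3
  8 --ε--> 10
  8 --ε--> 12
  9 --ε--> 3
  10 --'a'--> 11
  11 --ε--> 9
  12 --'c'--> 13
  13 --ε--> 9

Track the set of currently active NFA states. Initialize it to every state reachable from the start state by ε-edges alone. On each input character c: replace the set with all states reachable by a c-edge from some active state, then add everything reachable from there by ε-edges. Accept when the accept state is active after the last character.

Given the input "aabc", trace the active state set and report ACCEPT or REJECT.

start: ε-closure({0}) = {0,2,4,8,10,12}
'a' @ 1: {1,2,3,4,8,9,10,11,12}  [accepting]
'a' @ 2: {1,2,3,4,8,9,10,11,12}  [accepting]
'b' @ 3: {5,6}
'c' @ 4: {}  — no active states
after full input: {}  (accept=1 not in)

Answer: REJECT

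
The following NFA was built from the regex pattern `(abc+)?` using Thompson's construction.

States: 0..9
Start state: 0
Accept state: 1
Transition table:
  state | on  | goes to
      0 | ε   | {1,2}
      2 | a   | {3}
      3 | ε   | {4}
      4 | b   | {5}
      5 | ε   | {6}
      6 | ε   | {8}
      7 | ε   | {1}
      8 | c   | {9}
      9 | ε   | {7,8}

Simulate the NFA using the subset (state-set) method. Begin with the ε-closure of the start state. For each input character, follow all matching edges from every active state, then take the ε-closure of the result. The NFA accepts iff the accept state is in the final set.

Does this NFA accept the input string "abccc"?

Answer: ACCEPT

Steps:
initial (ε-close {0}): {0,1,2}
'a' @ 1: {3,4}
'b' @ 2: {5,6,8}
'c' @ 3: {1,7,8,9}  (accept∈set)
'c' @ 4: {1,7,8,9}  (accept∈set)
'c' @ 5: {1,7,8,9}  (accept∈set)
end set {1,7,8,9} — state 1 in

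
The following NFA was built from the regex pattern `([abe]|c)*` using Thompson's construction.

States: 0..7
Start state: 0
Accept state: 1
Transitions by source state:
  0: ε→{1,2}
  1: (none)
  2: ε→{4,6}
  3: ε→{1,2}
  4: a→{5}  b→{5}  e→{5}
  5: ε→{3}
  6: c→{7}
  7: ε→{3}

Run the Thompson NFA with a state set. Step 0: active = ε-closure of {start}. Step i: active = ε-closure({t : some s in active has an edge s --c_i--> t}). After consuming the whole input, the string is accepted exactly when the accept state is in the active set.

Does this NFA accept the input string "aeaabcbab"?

initial (ε-close {0}): {0,1,2,4,6}
'a' @ 1: {1,2,3,4,5,6}  [accepting]
'e' @ 2: {1,2,3,4,5,6}  [accepting]
'a' @ 3: {1,2,3,4,5,6}  [accepting]
'a' @ 4: {1,2,3,4,5,6}  [accepting]
'b' @ 5: {1,2,3,4,5,6}  [accepting]
'c' @ 6: {1,2,3,4,6,7}  [accepting]
'b' @ 7: {1,2,3,4,5,6}  [accepting]
'a' @ 8: {1,2,3,4,5,6}  [accepting]
'b' @ 9: {1,2,3,4,5,6}  [accepting]
after full input: {1,2,3,4,5,6}  (accept=1 in)

Answer: ACCEPT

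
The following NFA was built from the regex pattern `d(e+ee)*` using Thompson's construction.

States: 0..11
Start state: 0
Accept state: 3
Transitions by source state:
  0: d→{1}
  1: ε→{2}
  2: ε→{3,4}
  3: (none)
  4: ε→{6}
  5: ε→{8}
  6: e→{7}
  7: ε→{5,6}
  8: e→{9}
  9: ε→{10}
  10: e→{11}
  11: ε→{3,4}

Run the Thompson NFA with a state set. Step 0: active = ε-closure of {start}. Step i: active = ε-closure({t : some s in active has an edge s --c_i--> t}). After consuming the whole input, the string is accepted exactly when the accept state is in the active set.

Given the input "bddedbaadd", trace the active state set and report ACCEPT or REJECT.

start: ε-closure({0}) = {0}
'b' @ 1: {}  — dead — no transitions
rest 'ddedbaadd' ignored (set empty)
final: {}; accept 3 not in set

Answer: REJECT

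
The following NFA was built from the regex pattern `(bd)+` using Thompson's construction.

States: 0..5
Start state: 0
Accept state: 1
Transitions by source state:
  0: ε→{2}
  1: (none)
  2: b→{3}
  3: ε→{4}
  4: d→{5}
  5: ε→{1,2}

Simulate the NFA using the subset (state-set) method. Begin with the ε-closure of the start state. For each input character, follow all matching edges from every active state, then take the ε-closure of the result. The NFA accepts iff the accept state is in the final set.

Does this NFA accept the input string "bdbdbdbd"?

S₀ = ε-closure({0}) = {0,2}
'b' @ 1: {3,4}
'd' @ 2: {1,2,5}  ✓accept
'b' @ 3: {3,4}
'd' @ 4: {1,2,5}  ✓accept
'b' @ 5: {3,4}
'd' @ 6: {1,2,5}  ✓accept
'b' @ 7: {3,4}
'd' @ 8: {1,2,5}  ✓accept
after full input: {1,2,5}  (accept=1 in)

Answer: ACCEPT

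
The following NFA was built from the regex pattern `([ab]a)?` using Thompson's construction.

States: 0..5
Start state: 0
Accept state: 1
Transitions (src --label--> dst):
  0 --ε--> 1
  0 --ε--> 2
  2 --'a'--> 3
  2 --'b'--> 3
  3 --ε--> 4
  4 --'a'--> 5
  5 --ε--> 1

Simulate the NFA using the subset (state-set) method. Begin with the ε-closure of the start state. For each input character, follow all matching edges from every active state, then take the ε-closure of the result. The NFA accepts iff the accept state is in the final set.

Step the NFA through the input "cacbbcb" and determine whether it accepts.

start: ε-closure({0}) = {0,1,2}
'c' @ 1: {}  — state set empty
rest 'acbbcb' ignored (set empty)
after full input: {}  (accept=1 not in)

Answer: REJECT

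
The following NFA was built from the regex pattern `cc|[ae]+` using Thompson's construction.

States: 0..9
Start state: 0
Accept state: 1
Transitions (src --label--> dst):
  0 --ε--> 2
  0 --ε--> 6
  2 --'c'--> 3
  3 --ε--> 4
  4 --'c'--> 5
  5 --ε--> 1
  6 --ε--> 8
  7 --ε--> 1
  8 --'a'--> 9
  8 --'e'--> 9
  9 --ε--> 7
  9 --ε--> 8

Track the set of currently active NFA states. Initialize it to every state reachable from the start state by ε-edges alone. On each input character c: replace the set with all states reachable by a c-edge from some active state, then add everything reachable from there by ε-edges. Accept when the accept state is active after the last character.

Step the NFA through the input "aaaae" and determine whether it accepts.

start: ε-closure({0}) = {0,2,6,8}
'a' @ 1: {1,7,8,9}  ✓accept
'a' @ 2: {1,7,8,9}  ✓accept
'a' @ 3: {1,7,8,9}  ✓accept
'a' @ 4: {1,7,8,9}  ✓accept
'e' @ 5: {1,7,8,9}  ✓accept
after full input: {1,7,8,9}  (accept=1 in)

Answer: ACCEPT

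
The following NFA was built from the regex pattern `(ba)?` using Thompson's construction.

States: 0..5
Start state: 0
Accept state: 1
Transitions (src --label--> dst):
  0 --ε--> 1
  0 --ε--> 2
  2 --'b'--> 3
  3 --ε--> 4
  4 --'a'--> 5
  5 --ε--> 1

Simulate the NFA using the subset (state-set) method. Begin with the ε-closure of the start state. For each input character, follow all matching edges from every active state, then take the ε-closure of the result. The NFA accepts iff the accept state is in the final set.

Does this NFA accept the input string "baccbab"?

Answer: REJECT

Trace:
start: ε-closure({0}) = {0,1,2}
'b' @ 1: {3,4}
'a' @ 2: {1,5}  ✓accept
'c' @ 3: {}  — dead — no transitions
rest 'cbab' ignored (set empty)
end set {} — state 1 not in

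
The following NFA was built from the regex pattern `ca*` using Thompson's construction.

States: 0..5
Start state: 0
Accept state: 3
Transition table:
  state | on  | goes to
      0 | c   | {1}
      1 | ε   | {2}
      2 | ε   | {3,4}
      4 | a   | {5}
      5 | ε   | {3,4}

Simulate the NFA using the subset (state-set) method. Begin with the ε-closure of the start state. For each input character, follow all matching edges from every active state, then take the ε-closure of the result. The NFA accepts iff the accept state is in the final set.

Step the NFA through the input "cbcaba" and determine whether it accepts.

S₀ = ε-closure({0}) = {0}
'c' @ 1: {1,2,3,4}  ✓accept
'b' @ 2: {}  — dead — no transitions
rest 'caba' ignored (set empty)
end set {} — state 3 not in

Answer: REJECT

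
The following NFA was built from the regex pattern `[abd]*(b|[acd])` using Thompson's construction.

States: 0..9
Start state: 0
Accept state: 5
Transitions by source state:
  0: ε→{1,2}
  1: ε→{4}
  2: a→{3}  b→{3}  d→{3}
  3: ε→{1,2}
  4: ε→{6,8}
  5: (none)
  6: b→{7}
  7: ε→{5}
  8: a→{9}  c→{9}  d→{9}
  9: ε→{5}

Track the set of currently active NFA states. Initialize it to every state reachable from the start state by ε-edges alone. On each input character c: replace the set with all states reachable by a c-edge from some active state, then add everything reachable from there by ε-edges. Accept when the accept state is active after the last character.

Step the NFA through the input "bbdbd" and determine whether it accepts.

Answer: ACCEPT

Trace:
start: ε-closure({0}) = {0,1,2,4,6,8}
'b' @ 1: {1,2,3,4,5,6,7,8}  (accept∈set)
'b' @ 2: {1,2,3,4,5,6,7,8}  (accept∈set)
'd' @ 3: {1,2,3,4,5,6,8,9}  (accept∈set)
'b' @ 4: {1,2,3,4,5,6,7,8}  (accept∈set)
'd' @ 5: {1,2,3,4,5,6,8,9}  (accept∈set)
after full input: {1,2,3,4,5,6,8,9}  (accept=5 in)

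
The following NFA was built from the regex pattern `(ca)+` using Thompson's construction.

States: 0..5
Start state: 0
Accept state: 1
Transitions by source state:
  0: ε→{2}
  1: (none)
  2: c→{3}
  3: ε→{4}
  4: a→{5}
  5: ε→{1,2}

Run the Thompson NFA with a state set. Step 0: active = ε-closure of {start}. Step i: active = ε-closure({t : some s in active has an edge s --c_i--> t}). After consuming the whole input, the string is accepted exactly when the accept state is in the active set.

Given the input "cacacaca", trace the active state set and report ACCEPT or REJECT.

Answer: ACCEPT

Trace:
start: ε-closure({0}) = {0,2}
'c' @ 1: {3,4}
'a' @ 2: {1,2,5}  (accept∈set)
'c' @ 3: {3,4}
'a' @ 4: {1,2,5}  (accept∈set)
'c' @ 5: {3,4}
'a' @ 6: {1,2,5}  (accept∈set)
'c' @ 7: {3,4}
'a' @ 8: {1,2,5}  (accept∈set)
final: {1,2,5}; accept 1 in set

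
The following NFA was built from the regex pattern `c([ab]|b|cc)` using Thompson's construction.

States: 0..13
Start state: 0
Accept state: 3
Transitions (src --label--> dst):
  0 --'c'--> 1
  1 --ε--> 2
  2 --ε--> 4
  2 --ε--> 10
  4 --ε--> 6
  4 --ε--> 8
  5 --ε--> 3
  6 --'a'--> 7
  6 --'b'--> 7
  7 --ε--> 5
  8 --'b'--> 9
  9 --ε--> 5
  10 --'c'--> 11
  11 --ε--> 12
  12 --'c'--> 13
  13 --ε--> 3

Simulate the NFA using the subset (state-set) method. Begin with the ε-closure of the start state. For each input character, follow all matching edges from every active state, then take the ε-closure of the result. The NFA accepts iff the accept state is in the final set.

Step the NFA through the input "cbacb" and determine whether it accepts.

Answer: REJECT

Derivation:
S₀ = ε-closure({0}) = {0}
'c' @ 1: {1,2,4,6,8,10}
'b' @ 2: {3,5,7,9}  [accepting]
'a' @ 3: {}  — no active states
rest 'cb' ignored (set empty)
final: {}; accept 3 not in set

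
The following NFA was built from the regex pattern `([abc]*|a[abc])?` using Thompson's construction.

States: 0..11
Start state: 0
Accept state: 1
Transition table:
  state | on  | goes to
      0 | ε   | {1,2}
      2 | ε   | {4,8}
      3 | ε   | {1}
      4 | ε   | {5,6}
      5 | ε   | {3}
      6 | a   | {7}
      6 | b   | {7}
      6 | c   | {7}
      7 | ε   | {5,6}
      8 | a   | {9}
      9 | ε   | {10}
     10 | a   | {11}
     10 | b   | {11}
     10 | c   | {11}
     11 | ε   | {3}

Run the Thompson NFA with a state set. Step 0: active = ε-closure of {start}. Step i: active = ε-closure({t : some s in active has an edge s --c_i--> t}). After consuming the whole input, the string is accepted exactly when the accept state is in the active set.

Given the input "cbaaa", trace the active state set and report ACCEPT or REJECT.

Answer: ACCEPT

Trace:
initial (ε-close {0}): {0,1,2,3,4,5,6,8}
'c' @ 1: {1,3,5,6,7}  ✓accept
'b' @ 2: {1,3,5,6,7}  ✓accept
'a' @ 3: {1,3,5,6,7}  ✓accept
'a' @ 4: {1,3,5,6,7}  ✓accept
'a' @ 5: {1,3,5,6,7}  ✓accept
end set {1,3,5,6,7} — state 1 in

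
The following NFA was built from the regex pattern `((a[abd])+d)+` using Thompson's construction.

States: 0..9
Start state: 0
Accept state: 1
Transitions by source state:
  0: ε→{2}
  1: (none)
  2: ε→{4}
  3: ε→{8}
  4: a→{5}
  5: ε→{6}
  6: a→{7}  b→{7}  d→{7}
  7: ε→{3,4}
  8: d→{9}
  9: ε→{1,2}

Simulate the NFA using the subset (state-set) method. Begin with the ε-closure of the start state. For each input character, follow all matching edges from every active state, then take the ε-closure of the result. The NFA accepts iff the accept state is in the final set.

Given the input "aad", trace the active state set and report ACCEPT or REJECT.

initial (ε-close {0}): {0,2,4}
'a' @ 1: {5,6}
'a' @ 2: {3,4,7,8}
'd' @ 3: {1,2,4,9}  (accept∈set)
end set {1,2,4,9} — state 1 in

Answer: ACCEPT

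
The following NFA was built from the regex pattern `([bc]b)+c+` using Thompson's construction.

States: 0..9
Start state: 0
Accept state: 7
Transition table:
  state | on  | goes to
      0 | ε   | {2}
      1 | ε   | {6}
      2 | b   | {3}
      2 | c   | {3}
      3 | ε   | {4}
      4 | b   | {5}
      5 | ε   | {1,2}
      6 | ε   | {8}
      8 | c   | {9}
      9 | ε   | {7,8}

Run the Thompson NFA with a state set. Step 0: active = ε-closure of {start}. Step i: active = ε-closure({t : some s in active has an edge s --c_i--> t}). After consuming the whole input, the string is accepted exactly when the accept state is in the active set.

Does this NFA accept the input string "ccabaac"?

S₀ = ε-closure({0}) = {0,2}
'c' @ 1: {3,4}
'c' @ 2: {}  — no active states
rest 'abaac' ignored (set empty)
final: {}; accept 7 not in set

Answer: REJECT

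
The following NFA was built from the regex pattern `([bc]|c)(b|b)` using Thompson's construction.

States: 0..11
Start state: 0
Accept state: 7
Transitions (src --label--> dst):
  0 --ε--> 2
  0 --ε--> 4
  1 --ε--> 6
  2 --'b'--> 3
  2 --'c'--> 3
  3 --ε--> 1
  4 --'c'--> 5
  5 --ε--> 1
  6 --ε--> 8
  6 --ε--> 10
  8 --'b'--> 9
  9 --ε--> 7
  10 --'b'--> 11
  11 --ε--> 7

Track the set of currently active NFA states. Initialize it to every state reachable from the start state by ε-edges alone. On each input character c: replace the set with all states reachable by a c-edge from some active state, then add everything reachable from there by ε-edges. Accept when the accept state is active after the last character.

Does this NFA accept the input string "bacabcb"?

Answer: REJECT

Trace:
start: ε-closure({0}) = {0,2,4}
'b' @ 1: {1,3,6,8,10}
'a' @ 2: {}  — state set empty
rest 'cabcb' ignored (set empty)
end set {} — state 7 not in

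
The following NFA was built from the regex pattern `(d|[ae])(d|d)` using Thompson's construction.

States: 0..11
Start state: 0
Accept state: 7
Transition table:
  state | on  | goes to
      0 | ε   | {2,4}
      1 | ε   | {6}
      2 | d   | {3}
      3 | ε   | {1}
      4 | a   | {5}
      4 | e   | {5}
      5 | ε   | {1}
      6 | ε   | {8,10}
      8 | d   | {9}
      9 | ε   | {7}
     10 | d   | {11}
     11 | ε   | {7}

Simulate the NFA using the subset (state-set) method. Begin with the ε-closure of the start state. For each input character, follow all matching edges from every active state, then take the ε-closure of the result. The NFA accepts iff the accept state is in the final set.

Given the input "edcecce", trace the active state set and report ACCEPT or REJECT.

start: ε-closure({0}) = {0,2,4}
'e' @ 1: {1,5,6,8,10}
'd' @ 2: {7,9,11}  (accept∈set)
'c' @ 3: {}  — no active states
rest 'ecce' ignored (set empty)
end set {} — state 7 not in

Answer: REJECT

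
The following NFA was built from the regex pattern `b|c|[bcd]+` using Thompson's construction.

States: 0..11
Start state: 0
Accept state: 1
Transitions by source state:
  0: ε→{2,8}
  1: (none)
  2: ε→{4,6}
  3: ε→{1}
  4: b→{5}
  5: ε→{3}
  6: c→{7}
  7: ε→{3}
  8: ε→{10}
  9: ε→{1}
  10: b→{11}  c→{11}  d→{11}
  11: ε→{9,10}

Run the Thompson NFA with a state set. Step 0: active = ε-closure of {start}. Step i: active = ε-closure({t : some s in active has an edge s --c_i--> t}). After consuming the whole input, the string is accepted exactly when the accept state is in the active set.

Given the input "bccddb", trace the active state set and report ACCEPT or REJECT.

Answer: ACCEPT

Trace:
start: ε-closure({0}) = {0,2,4,6,8,10}
'b' @ 1: {1,3,5,9,10,11}  ✓accept
'c' @ 2: {1,9,10,11}  ✓accept
'c' @ 3: {1,9,10,11}  ✓accept
'd' @ 4: {1,9,10,11}  ✓accept
'd' @ 5: {1,9,10,11}  ✓accept
'b' @ 6: {1,9,10,11}  ✓accept
end set {1,9,10,11} — state 1 in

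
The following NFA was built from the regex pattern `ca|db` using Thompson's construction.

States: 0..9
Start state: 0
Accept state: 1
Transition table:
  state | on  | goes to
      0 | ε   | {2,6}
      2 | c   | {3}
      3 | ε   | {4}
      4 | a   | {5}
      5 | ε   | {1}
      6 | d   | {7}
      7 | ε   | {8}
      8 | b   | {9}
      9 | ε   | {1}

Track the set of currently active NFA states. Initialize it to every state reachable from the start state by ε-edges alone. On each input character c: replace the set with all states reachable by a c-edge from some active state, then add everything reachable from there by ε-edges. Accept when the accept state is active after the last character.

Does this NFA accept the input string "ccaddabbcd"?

S₀ = ε-closure({0}) = {0,2,6}
'c' @ 1: {3,4}
'c' @ 2: {}  — no active states
rest 'addabbcd' ignored (set empty)
end set {} — state 1 not in

Answer: REJECT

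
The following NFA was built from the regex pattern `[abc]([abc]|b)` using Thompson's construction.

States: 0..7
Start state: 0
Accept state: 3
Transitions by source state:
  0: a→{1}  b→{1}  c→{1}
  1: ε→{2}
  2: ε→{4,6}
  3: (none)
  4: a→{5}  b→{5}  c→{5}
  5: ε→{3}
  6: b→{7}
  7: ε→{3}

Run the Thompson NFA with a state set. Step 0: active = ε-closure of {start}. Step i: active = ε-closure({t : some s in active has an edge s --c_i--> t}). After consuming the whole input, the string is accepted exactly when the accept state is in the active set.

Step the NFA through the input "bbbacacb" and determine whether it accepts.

Answer: REJECT

Steps:
initial (ε-close {0}): {0}
'b' @ 1: {1,2,4,6}
'b' @ 2: {3,5,7}  [accepting]
'b' @ 3: {}  — state set empty
rest 'acacb' ignored (set empty)
end set {} — state 3 not in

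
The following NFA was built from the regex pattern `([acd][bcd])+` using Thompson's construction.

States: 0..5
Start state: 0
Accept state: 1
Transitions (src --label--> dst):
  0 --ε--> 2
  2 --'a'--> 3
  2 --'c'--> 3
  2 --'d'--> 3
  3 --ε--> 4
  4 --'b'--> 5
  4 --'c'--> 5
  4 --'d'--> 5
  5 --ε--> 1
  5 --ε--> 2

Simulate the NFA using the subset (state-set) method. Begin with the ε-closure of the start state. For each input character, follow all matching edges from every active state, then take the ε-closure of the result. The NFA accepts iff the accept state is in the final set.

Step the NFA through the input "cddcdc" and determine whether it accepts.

Answer: ACCEPT

Trace:
initial (ε-close {0}): {0,2}
'c' @ 1: {3,4}
'd' @ 2: {1,2,5}  ✓accept
'd' @ 3: {3,4}
'c' @ 4: {1,2,5}  ✓accept
'd' @ 5: {3,4}
'c' @ 6: {1,2,5}  ✓accept
end set {1,2,5} — state 1 in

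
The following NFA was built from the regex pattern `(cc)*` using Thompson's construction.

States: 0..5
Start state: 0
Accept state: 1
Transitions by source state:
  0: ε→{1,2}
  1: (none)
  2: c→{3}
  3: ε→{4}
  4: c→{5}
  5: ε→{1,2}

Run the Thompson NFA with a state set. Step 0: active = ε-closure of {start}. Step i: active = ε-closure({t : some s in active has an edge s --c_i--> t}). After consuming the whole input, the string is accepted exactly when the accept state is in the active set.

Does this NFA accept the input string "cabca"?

start: ε-closure({0}) = {0,1,2}
'c' @ 1: {3,4}
'a' @ 2: {}  — dead — no transitions
rest 'bca' ignored (set empty)
after full input: {}  (accept=1 not in)

Answer: REJECT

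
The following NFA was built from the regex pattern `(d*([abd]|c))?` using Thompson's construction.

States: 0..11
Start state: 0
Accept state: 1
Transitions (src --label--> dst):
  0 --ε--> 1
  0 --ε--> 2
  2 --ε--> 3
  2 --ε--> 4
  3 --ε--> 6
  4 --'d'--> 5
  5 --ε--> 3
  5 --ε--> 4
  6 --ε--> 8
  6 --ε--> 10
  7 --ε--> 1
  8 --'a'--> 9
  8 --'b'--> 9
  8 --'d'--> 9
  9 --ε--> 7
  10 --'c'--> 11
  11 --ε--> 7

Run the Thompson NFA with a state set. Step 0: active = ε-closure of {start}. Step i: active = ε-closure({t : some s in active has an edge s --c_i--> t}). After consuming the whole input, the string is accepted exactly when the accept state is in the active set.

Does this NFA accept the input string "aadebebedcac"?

Answer: REJECT

Derivation:
initial (ε-close {0}): {0,1,2,3,4,6,8,10}
'a' @ 1: {1,7,9}  [accepting]
'a' @ 2: {}  — dead — no transitions
rest 'debebedcac' ignored (set empty)
after full input: {}  (accept=1 not in)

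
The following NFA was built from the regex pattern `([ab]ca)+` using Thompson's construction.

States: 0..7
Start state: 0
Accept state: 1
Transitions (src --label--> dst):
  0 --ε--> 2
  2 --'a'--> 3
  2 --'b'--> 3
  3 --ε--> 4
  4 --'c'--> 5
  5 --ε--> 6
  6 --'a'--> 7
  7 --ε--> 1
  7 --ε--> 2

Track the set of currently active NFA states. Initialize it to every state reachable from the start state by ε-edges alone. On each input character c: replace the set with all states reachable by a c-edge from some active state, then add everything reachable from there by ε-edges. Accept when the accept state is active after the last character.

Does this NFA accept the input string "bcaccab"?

Answer: REJECT

Steps:
start: ε-closure({0}) = {0,2}
'b' @ 1: {3,4}
'c' @ 2: {5,6}
'a' @ 3: {1,2,7}  (accept∈set)
'c' @ 4: {}  — state set empty
rest 'cab' ignored (set empty)
final: {}; accept 1 not in set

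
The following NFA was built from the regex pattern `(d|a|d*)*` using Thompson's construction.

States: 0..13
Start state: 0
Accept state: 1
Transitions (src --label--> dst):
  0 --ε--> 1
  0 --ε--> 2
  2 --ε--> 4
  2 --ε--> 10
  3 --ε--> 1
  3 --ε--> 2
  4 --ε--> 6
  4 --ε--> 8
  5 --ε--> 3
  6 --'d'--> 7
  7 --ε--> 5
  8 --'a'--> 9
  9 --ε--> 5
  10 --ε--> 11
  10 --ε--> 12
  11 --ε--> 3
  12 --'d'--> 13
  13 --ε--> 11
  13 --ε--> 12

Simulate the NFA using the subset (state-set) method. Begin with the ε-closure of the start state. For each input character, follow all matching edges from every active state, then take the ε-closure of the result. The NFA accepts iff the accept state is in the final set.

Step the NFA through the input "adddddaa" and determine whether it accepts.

initial (ε-close {0}): {0,1,2,3,4,6,8,10,11,12}
'a' @ 1: {1,2,3,4,5,6,8,9,10,11,12}  (accept∈set)
'd' @ 2: {1,2,3,4,5,6,7,8,10,11,12,13}  (accept∈set)
'd' @ 3: {1,2,3,4,5,6,7,8,10,11,12,13}  (accept∈set)
'd' @ 4: {1,2,3,4,5,6,7,8,10,11,12,13}  (accept∈set)
'd' @ 5: {1,2,3,4,5,6,7,8,10,11,12,13}  (accept∈set)
'd' @ 6: {1,2,3,4,5,6,7,8,10,11,12,13}  (accept∈set)
'a' @ 7: {1,2,3,4,5,6,8,9,10,11,12}  (accept∈set)
'a' @ 8: {1,2,3,4,5,6,8,9,10,11,12}  (accept∈set)
final: {1,2,3,4,5,6,8,9,10,11,12}; accept 1 in set

Answer: ACCEPT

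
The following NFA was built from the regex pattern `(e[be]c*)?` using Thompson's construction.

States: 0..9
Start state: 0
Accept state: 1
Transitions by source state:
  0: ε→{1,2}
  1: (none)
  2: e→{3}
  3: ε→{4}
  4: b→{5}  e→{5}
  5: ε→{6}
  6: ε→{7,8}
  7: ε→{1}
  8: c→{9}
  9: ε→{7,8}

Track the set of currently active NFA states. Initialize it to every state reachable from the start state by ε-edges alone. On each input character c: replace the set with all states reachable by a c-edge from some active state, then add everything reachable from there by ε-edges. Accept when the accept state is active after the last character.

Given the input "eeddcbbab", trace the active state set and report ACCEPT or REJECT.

Answer: REJECT

Derivation:
start: ε-closure({0}) = {0,1,2}
'e' @ 1: {3,4}
'e' @ 2: {1,5,6,7,8}  (accept∈set)
'd' @ 3: {}  — state set empty
rest 'dcbbab' ignored (set empty)
end set {} — state 1 not in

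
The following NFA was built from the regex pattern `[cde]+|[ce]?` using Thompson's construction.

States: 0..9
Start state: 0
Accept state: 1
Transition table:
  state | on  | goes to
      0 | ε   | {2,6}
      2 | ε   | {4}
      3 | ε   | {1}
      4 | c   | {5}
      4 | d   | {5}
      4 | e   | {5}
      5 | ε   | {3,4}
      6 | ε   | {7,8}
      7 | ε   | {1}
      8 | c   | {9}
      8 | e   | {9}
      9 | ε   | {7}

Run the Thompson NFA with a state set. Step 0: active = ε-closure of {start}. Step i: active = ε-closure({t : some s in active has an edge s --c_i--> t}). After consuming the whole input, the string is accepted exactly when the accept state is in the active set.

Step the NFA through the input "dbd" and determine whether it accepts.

S₀ = ε-closure({0}) = {0,1,2,4,6,7,8}
'd' @ 1: {1,3,4,5}  ✓accept
'b' @ 2: {}  — dead — no transitions
rest 'd' ignored (set empty)
final: {}; accept 1 not in set

Answer: REJECT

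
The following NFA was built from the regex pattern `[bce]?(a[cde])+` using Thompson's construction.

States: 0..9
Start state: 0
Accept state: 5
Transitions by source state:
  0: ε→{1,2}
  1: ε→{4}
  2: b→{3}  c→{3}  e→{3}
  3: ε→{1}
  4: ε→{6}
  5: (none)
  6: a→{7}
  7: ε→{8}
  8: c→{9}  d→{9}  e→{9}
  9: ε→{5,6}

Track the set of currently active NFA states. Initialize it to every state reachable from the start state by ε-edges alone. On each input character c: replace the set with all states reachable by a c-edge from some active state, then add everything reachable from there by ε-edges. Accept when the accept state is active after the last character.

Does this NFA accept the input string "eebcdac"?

Answer: REJECT

Trace:
S₀ = ε-closure({0}) = {0,1,2,4,6}
'e' @ 1: {1,3,4,6}
'e' @ 2: {}  — no active states
rest 'bcdac' ignored (set empty)
final: {}; accept 5 not in set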